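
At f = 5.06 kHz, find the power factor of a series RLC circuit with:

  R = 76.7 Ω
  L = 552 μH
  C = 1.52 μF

Step 1 — Angular frequency: ω = 2π·f = 2π·5060 = 3.179e+04 rad/s.
Step 2 — Component impedances:
  R: Z = R = 76.7 Ω
  L: Z = jωL = j·3.179e+04·0.000552 = 0 + j17.55 Ω
  C: Z = 1/(jωC) = -j/(ω·C) = 0 - j20.69 Ω
Step 3 — Series combination: Z_total = R + L + C = 76.7 - j3.143 Ω = 76.76∠-2.3° Ω.
Step 4 — Power factor: PF = cos(φ) = Re(Z)/|Z| = 76.7/76.76 = 0.9992.
Step 5 — Type: Im(Z) = -3.143 ⇒ leading (phase φ = -2.3°).

PF = 0.9992 (leading, φ = -2.3°)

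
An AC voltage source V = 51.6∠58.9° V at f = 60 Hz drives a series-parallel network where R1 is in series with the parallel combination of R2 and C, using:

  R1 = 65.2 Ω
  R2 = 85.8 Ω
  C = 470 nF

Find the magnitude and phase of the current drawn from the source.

Step 1 — Angular frequency: ω = 2π·f = 2π·60 = 377 rad/s.
Step 2 — Component impedances:
  R1: Z = R = 65.2 Ω
  R2: Z = R = 85.8 Ω
  C: Z = 1/(jωC) = -j/(ω·C) = 0 - j5644 Ω
Step 3 — Parallel branch: R2 || C = 1/(1/R2 + 1/C) = 85.78 - j1.304 Ω.
Step 4 — Series with R1: Z_total = R1 + (R2 || C) = 151 - j1.304 Ω = 151∠-0.5° Ω.
Step 5 — Source phasor: V = 51.6∠58.9° V = 26.65 + j44.18 V.
Step 6 — Ohm's law: I = V / Z_total = (26.65 + j44.18) / (151 - j1.304) = 0.174 + j0.2941 A.
Step 7 — Convert to polar: |I| = 0.3418 A, ∠I = 59.4°.

I = 0.3418∠59.4° A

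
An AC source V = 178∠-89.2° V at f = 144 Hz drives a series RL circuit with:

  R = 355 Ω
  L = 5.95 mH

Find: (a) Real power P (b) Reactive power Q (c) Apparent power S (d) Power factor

Step 1 — Angular frequency: ω = 2π·f = 2π·144 = 904.8 rad/s.
Step 2 — Component impedances:
  R: Z = R = 355 Ω
  L: Z = jωL = j·904.8·0.00595 = 0 + j5.383 Ω
Step 3 — Series combination: Z_total = R + L = 355 + j5.383 Ω = 355∠0.9° Ω.
Step 4 — Source phasor: V = 178∠-89.2° V = 2.485 - j178 V.
Step 5 — Current: I = V / Z = -0.000602 - j0.5014 A = 0.5014∠-90.1° A.
Step 6 — Complex power: S = V·I* = 89.23 + j1.353 VA.
Step 7 — Real power: P = Re(S) = 89.23 W.
Step 8 — Reactive power: Q = Im(S) = 1.353 VAR.
Step 9 — Apparent power: |S| = 89.24 VA.
Step 10 — Power factor: PF = P/|S| = 0.9999 (lagging).

(a) P = 89.23 W  (b) Q = 1.353 VAR  (c) S = 89.24 VA  (d) PF = 0.9999 (lagging)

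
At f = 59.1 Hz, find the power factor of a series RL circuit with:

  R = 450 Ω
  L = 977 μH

Step 1 — Angular frequency: ω = 2π·f = 2π·59.1 = 371.3 rad/s.
Step 2 — Component impedances:
  R: Z = R = 450 Ω
  L: Z = jωL = j·371.3·0.000977 = 0 + j0.3628 Ω
Step 3 — Series combination: Z_total = R + L = 450 + j0.3628 Ω = 450∠0.0° Ω.
Step 4 — Power factor: PF = cos(φ) = Re(Z)/|Z| = 450/450 = 1.
Step 5 — Type: Im(Z) = 0.3628 ⇒ lagging (phase φ = 0.0°).

PF = 1 (lagging, φ = 0.0°)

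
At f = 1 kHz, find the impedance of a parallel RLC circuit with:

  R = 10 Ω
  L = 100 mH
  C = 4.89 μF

Step 1 — Angular frequency: ω = 2π·f = 2π·1000 = 6283 rad/s.
Step 2 — Component impedances:
  R: Z = R = 10 Ω
  L: Z = jωL = j·6283·0.1 = 0 + j628.3 Ω
  C: Z = 1/(jωC) = -j/(ω·C) = 0 - j32.55 Ω
Step 3 — Parallel combination: 1/Z_total = 1/R + 1/L + 1/C; Z_total = 9.218 - j2.685 Ω = 9.601∠-16.2° Ω.

Z = 9.218 - j2.685 Ω = 9.601∠-16.2° Ω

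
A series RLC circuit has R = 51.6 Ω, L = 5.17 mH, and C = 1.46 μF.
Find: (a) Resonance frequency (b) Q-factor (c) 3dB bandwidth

Step 1 — Resonance: ω₀ = 1/√(LC) = 1/√(0.00517·1.46e-06) = 1.151e+04 rad/s.
Step 2 — f₀ = ω₀/(2π) = 1832 Hz.
Step 3 — Series Q: Q = ω₀L/R = 1.151e+04·0.00517/51.6 = 1.153.
Step 4 — Bandwidth: Δω = ω₀/Q = 9981 rad/s; BW = Δω/(2π) = 1588 Hz.

(a) f₀ = 1832 Hz  (b) Q = 1.153  (c) BW = 1588 Hz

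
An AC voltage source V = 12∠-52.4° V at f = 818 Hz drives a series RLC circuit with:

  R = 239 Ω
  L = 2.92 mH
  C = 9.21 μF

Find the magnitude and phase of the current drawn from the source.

Step 1 — Angular frequency: ω = 2π·f = 2π·818 = 5140 rad/s.
Step 2 — Component impedances:
  R: Z = R = 239 Ω
  L: Z = jωL = j·5140·0.00292 = 0 + j15.01 Ω
  C: Z = 1/(jωC) = -j/(ω·C) = 0 - j21.13 Ω
Step 3 — Series combination: Z_total = R + L + C = 239 - j6.118 Ω = 239.1∠-1.5° Ω.
Step 4 — Source phasor: V = 12∠-52.4° V = 7.322 - j9.507 V.
Step 5 — Ohm's law: I = V / Z_total = (7.322 - j9.507) / (239 - j6.118) = 0.03163 - j0.03897 A.
Step 6 — Convert to polar: |I| = 0.05019 A, ∠I = -50.9°.

I = 0.05019∠-50.9° A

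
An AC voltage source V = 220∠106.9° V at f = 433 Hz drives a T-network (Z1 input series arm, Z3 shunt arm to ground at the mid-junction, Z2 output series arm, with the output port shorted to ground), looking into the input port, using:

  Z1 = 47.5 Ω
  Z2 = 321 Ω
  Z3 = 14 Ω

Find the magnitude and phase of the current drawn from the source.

Step 1 — Angular frequency: ω = 2π·f = 2π·433 = 2721 rad/s.
Step 2 — Component impedances:
  Z1: Z = R = 47.5 Ω
  Z2: Z = R = 321 Ω
  Z3: Z = R = 14 Ω
Step 3 — With the output port shorted to ground, the output series arm Z2 runs from the junction to ground; the shunt arm Z3 also runs from the junction to ground. They appear in parallel: Z3 || Z2 = 13.41 Ω.
Step 4 — Series with input arm Z1: Z_in = Z1 + (Z3 || Z2) = 60.91 Ω = 60.91∠0.0° Ω.
Step 5 — Source phasor: V = 220∠106.9° V = -63.95 + j210.5 V.
Step 6 — Ohm's law: I = V / Z_total = (-63.95 + j210.5) / (60.91) = -1.05 + j3.456 A.
Step 7 — Convert to polar: |I| = 3.612 A, ∠I = 106.9°.

I = 3.612∠106.9° A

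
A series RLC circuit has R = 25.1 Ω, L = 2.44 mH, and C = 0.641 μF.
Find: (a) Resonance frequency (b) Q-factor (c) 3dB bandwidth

Step 1 — Resonance condition Im(Z)=0 gives ω₀ = 1/√(LC).
Step 2 — ω₀ = 1/√(0.00244·6.41e-07) = 2.529e+04 rad/s.
Step 3 — f₀ = ω₀/(2π) = 4024 Hz.
Step 4 — Series Q: Q = ω₀L/R = 2.529e+04·0.00244/25.1 = 2.458.
Step 5 — 3dB bandwidth: Δω = ω₀/Q = 1.029e+04 rad/s; BW = Δω/(2π) = 1637 Hz.

(a) f₀ = 4024 Hz  (b) Q = 2.458  (c) BW = 1637 Hz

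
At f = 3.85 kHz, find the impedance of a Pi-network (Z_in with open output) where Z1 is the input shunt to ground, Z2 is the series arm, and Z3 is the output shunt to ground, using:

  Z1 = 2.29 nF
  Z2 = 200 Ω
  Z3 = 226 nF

Step 1 — Angular frequency: ω = 2π·f = 2π·3850 = 2.419e+04 rad/s.
Step 2 — Component impedances:
  Z1: Z = 1/(jωC) = -j/(ω·C) = 0 - j1.805e+04 Ω
  Z2: Z = R = 200 Ω
  Z3: Z = 1/(jωC) = -j/(ω·C) = 0 - j182.9 Ω
Step 3 — With open output, the series arm Z2 and the output shunt Z3 appear in series to ground: Z2 + Z3 = 200 - j182.9 Ω.
Step 4 — Parallel with input shunt Z1: Z_in = Z1 || (Z2 + Z3) = 196 - j183.2 Ω = 268.3∠-43.1° Ω.

Z = 196 - j183.2 Ω = 268.3∠-43.1° Ω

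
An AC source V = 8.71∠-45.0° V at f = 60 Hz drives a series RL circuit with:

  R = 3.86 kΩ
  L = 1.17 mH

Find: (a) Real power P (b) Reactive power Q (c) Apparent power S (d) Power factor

Step 1 — Angular frequency: ω = 2π·f = 2π·60 = 377 rad/s.
Step 2 — Component impedances:
  R: Z = R = 3860 Ω
  L: Z = jωL = j·377·0.00117 = 0 + j0.4411 Ω
Step 3 — Series combination: Z_total = R + L = 3860 + j0.4411 Ω = 3860∠0.0° Ω.
Step 4 — Source phasor: V = 8.71∠-45.0° V = 6.159 - j6.159 V.
Step 5 — Current: I = V / Z = 0.001595 - j0.001596 A = 0.002256∠-45.0° A.
Step 6 — Complex power: S = V·I* = 0.01965 + j2.246e-06 VA.
Step 7 — Real power: P = Re(S) = 0.01965 W.
Step 8 — Reactive power: Q = Im(S) = 2.246e-06 VAR.
Step 9 — Apparent power: |S| = 0.01965 VA.
Step 10 — Power factor: PF = P/|S| = 1 (lagging).

(a) P = 0.01965 W  (b) Q = 2.246e-06 VAR  (c) S = 0.01965 VA  (d) PF = 1 (lagging)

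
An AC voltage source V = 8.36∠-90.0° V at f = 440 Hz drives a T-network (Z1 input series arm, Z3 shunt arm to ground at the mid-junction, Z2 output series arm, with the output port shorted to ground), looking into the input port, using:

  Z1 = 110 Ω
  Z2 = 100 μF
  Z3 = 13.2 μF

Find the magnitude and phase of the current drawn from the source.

Step 1 — Angular frequency: ω = 2π·f = 2π·440 = 2765 rad/s.
Step 2 — Component impedances:
  Z1: Z = R = 110 Ω
  Z2: Z = 1/(jωC) = -j/(ω·C) = 0 - j3.617 Ω
  Z3: Z = 1/(jωC) = -j/(ω·C) = 0 - j27.4 Ω
Step 3 — With the output port shorted to ground, the output series arm Z2 runs from the junction to ground; the shunt arm Z3 also runs from the junction to ground. They appear in parallel: Z3 || Z2 = 0 - j3.195 Ω.
Step 4 — Series with input arm Z1: Z_in = Z1 + (Z3 || Z2) = 110 - j3.195 Ω = 110∠-1.7° Ω.
Step 5 — Source phasor: V = 8.36∠-90.0° V = 0 - j8.36 V.
Step 6 — Ohm's law: I = V / Z_total = (0 - j8.36) / (110 - j3.195) = 0.002206 - j0.07594 A.
Step 7 — Convert to polar: |I| = 0.07597 A, ∠I = -88.3°.

I = 0.07597∠-88.3° A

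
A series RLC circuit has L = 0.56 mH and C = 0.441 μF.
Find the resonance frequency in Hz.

Step 1 — Resonance condition Im(Z)=0 gives ω₀ = 1/√(LC).
Step 2 — ω₀ = 1/√(0.00056·4.41e-07) = 6.363e+04 rad/s.
Step 3 — f₀ = ω₀/(2π) = 1.013e+04 Hz.

f₀ = 1.013e+04 Hz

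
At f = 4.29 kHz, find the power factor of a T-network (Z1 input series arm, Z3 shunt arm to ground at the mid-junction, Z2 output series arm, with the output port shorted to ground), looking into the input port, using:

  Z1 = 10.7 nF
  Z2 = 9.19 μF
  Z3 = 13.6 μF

Step 1 — Angular frequency: ω = 2π·f = 2π·4290 = 2.695e+04 rad/s.
Step 2 — Component impedances:
  Z1: Z = 1/(jωC) = -j/(ω·C) = 0 - j3467 Ω
  Z2: Z = 1/(jωC) = -j/(ω·C) = 0 - j4.037 Ω
  Z3: Z = 1/(jωC) = -j/(ω·C) = 0 - j2.728 Ω
Step 3 — With the output port shorted to ground, the output series arm Z2 runs from the junction to ground; the shunt arm Z3 also runs from the junction to ground. They appear in parallel: Z3 || Z2 = 0 - j1.628 Ω.
Step 4 — Series with input arm Z1: Z_in = Z1 + (Z3 || Z2) = 0 - j3469 Ω = 3469∠-90.0° Ω.
Step 5 — Power factor: PF = cos(φ) = Re(Z)/|Z| = 0/3469 = 0.
Step 6 — Type: Im(Z) = -3469 ⇒ leading (phase φ = -90.0°).

PF = 0 (leading, φ = -90.0°)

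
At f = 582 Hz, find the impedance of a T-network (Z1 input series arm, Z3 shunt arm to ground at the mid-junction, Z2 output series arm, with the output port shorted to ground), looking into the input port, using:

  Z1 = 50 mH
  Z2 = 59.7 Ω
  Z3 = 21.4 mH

Step 1 — Angular frequency: ω = 2π·f = 2π·582 = 3657 rad/s.
Step 2 — Component impedances:
  Z1: Z = jωL = j·3657·0.05 = 0 + j182.8 Ω
  Z2: Z = R = 59.7 Ω
  Z3: Z = jωL = j·3657·0.0214 = 0 + j78.26 Ω
Step 3 — With the output port shorted to ground, the output series arm Z2 runs from the junction to ground; the shunt arm Z3 also runs from the junction to ground. They appear in parallel: Z3 || Z2 = 37.74 + j28.79 Ω.
Step 4 — Series with input arm Z1: Z_in = Z1 + (Z3 || Z2) = 37.74 + j211.6 Ω = 215∠79.9° Ω.

Z = 37.74 + j211.6 Ω = 215∠79.9° Ω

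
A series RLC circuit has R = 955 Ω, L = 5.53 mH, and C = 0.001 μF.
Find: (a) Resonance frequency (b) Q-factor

Step 1 — Resonance condition Im(Z)=0 gives ω₀ = 1/√(LC).
Step 2 — ω₀ = 1/√(0.00553·1e-09) = 4.252e+05 rad/s.
Step 3 — f₀ = ω₀/(2π) = 6.768e+04 Hz.
Step 4 — Series Q: Q = ω₀L/R = 4.252e+05·0.00553/955 = 2.462.

(a) f₀ = 6.768e+04 Hz  (b) Q = 2.462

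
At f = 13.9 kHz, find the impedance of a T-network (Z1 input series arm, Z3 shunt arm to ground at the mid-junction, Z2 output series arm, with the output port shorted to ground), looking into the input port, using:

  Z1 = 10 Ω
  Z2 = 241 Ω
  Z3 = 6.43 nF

Step 1 — Angular frequency: ω = 2π·f = 2π·1.39e+04 = 8.734e+04 rad/s.
Step 2 — Component impedances:
  Z1: Z = R = 10 Ω
  Z2: Z = R = 241 Ω
  Z3: Z = 1/(jωC) = -j/(ω·C) = 0 - j1781 Ω
Step 3 — With the output port shorted to ground, the output series arm Z2 runs from the junction to ground; the shunt arm Z3 also runs from the junction to ground. They appear in parallel: Z3 || Z2 = 236.7 - j32.03 Ω.
Step 4 — Series with input arm Z1: Z_in = Z1 + (Z3 || Z2) = 246.7 - j32.03 Ω = 248.7∠-7.4° Ω.

Z = 246.7 - j32.03 Ω = 248.7∠-7.4° Ω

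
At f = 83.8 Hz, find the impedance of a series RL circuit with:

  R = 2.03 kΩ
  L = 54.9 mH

Step 1 — Angular frequency: ω = 2π·f = 2π·83.8 = 526.5 rad/s.
Step 2 — Component impedances:
  R: Z = R = 2030 Ω
  L: Z = jωL = j·526.5·0.0549 = 0 + j28.91 Ω
Step 3 — Series combination: Z_total = R + L = 2030 + j28.91 Ω = 2030∠0.8° Ω.

Z = 2030 + j28.91 Ω = 2030∠0.8° Ω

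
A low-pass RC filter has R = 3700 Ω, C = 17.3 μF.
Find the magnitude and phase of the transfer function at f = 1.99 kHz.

Step 1 — Angular frequency: ω = 2π·1990 = 1.25e+04 rad/s.
Step 2 — Transfer function: H(jω) = 1/(1 + jωRC).
Step 3 — Denominator: 1 + jωRC = 1 + j·1.25e+04·3700·1.73e-05 = 1 + j800.4.
Step 4 — H = 1.561e-06 - j0.001249.
Step 5 — Magnitude: |H| = 0.001249 (-58.1 dB); phase: φ = -89.9°.

|H| = 0.001249 (-58.1 dB), φ = -89.9°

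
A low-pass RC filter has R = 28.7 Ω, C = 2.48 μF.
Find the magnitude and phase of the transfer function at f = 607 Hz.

Step 1 — Angular frequency: ω = 2π·607 = 3814 rad/s.
Step 2 — Transfer function: H(jω) = 1/(1 + jωRC).
Step 3 — Denominator: 1 + jωRC = 1 + j·3814·28.7·2.48e-06 = 1 + j0.2715.
Step 4 — H = 0.9314 - j0.2528.
Step 5 — Magnitude: |H| = 0.9651 (-0.3 dB); phase: φ = -15.2°.

|H| = 0.9651 (-0.3 dB), φ = -15.2°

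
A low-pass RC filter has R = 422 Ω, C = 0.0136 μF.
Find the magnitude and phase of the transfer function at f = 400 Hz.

Step 1 — Angular frequency: ω = 2π·400 = 2513 rad/s.
Step 2 — Transfer function: H(jω) = 1/(1 + jωRC).
Step 3 — Denominator: 1 + jωRC = 1 + j·2513·422·1.36e-08 = 1 + j0.01442.
Step 4 — H = 0.9998 - j0.01442.
Step 5 — Magnitude: |H| = 0.9999 (-0.0 dB); phase: φ = -0.8°.

|H| = 0.9999 (-0.0 dB), φ = -0.8°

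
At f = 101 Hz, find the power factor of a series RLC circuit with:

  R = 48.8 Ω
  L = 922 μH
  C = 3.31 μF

Step 1 — Angular frequency: ω = 2π·f = 2π·101 = 634.6 rad/s.
Step 2 — Component impedances:
  R: Z = R = 48.8 Ω
  L: Z = jωL = j·634.6·0.000922 = 0 + j0.5851 Ω
  C: Z = 1/(jωC) = -j/(ω·C) = 0 - j476.1 Ω
Step 3 — Series combination: Z_total = R + L + C = 48.8 - j475.5 Ω = 478∠-84.1° Ω.
Step 4 — Power factor: PF = cos(φ) = Re(Z)/|Z| = 48.8/478 = 0.1021.
Step 5 — Type: Im(Z) = -475.5 ⇒ leading (phase φ = -84.1°).

PF = 0.1021 (leading, φ = -84.1°)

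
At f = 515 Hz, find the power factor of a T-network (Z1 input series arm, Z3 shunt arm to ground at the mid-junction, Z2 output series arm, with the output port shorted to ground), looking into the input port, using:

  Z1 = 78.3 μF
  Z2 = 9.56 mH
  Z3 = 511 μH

Step 1 — Angular frequency: ω = 2π·f = 2π·515 = 3236 rad/s.
Step 2 — Component impedances:
  Z1: Z = 1/(jωC) = -j/(ω·C) = 0 - j3.947 Ω
  Z2: Z = jωL = j·3236·0.00956 = 0 + j30.93 Ω
  Z3: Z = jωL = j·3236·0.000511 = 0 + j1.654 Ω
Step 3 — With the output port shorted to ground, the output series arm Z2 runs from the junction to ground; the shunt arm Z3 also runs from the junction to ground. They appear in parallel: Z3 || Z2 = 0 + j1.57 Ω.
Step 4 — Series with input arm Z1: Z_in = Z1 + (Z3 || Z2) = 0 - j2.377 Ω = 2.377∠-90.0° Ω.
Step 5 — Power factor: PF = cos(φ) = Re(Z)/|Z| = 0/2.377 = 0.
Step 6 — Type: Im(Z) = -2.377 ⇒ leading (phase φ = -90.0°).

PF = 0 (leading, φ = -90.0°)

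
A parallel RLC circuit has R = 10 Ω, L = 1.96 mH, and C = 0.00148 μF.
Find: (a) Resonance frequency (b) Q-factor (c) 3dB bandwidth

Step 1 — Resonance: ω₀ = 1/√(LC) = 1/√(0.00196·1.48e-09) = 5.871e+05 rad/s.
Step 2 — f₀ = ω₀/(2π) = 9.345e+04 Hz.
Step 3 — Parallel Q: Q = R/(ω₀L) = 10/(5.871e+05·0.00196) = 0.00869.
Step 4 — Bandwidth: Δω = ω₀/Q = 6.757e+07 rad/s; BW = Δω/(2π) = 1.075e+07 Hz.

(a) f₀ = 9.345e+04 Hz  (b) Q = 0.00869  (c) BW = 1.075e+07 Hz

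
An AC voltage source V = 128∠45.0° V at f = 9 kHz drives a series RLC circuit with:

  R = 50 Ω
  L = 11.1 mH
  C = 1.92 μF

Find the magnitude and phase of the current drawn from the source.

Step 1 — Angular frequency: ω = 2π·f = 2π·9000 = 5.655e+04 rad/s.
Step 2 — Component impedances:
  R: Z = R = 50 Ω
  L: Z = jωL = j·5.655e+04·0.0111 = 0 + j627.7 Ω
  C: Z = 1/(jωC) = -j/(ω·C) = 0 - j9.21 Ω
Step 3 — Series combination: Z_total = R + L + C = 50 + j618.5 Ω = 620.5∠85.4° Ω.
Step 4 — Source phasor: V = 128∠45.0° V = 90.51 + j90.51 V.
Step 5 — Ohm's law: I = V / Z_total = (90.51 + j90.51) / (50 + j618.5) = 0.1571 - j0.1336 A.
Step 6 — Convert to polar: |I| = 0.2063 A, ∠I = -40.4°.

I = 0.2063∠-40.4° A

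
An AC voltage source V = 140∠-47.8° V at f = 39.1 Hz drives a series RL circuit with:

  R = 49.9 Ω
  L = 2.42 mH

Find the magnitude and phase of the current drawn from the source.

Step 1 — Angular frequency: ω = 2π·f = 2π·39.1 = 245.7 rad/s.
Step 2 — Component impedances:
  R: Z = R = 49.9 Ω
  L: Z = jωL = j·245.7·0.00242 = 0 + j0.5945 Ω
Step 3 — Series combination: Z_total = R + L = 49.9 + j0.5945 Ω = 49.9∠0.7° Ω.
Step 4 — Source phasor: V = 140∠-47.8° V = 94.04 - j103.7 V.
Step 5 — Ohm's law: I = V / Z_total = (94.04 - j103.7) / (49.9 + j0.5945) = 1.86 - j2.101 A.
Step 6 — Convert to polar: |I| = 2.805 A, ∠I = -48.5°.

I = 2.805∠-48.5° A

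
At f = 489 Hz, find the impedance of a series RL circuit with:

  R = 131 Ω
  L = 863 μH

Step 1 — Angular frequency: ω = 2π·f = 2π·489 = 3072 rad/s.
Step 2 — Component impedances:
  R: Z = R = 131 Ω
  L: Z = jωL = j·3072·0.000863 = 0 + j2.652 Ω
Step 3 — Series combination: Z_total = R + L = 131 + j2.652 Ω = 131∠1.2° Ω.

Z = 131 + j2.652 Ω = 131∠1.2° Ω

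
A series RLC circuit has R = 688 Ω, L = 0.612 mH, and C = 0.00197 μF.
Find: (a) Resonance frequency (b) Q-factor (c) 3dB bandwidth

Step 1 — Resonance condition Im(Z)=0 gives ω₀ = 1/√(LC).
Step 2 — ω₀ = 1/√(0.000612·1.97e-09) = 9.107e+05 rad/s.
Step 3 — f₀ = ω₀/(2π) = 1.449e+05 Hz.
Step 4 — Series Q: Q = ω₀L/R = 9.107e+05·0.000612/688 = 0.8101.
Step 5 — 3dB bandwidth: Δω = ω₀/Q = 1.124e+06 rad/s; BW = Δω/(2π) = 1.789e+05 Hz.

(a) f₀ = 1.449e+05 Hz  (b) Q = 0.8101  (c) BW = 1.789e+05 Hz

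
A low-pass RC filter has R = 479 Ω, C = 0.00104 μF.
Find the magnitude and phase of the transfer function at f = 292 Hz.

Step 1 — Angular frequency: ω = 2π·292 = 1835 rad/s.
Step 2 — Transfer function: H(jω) = 1/(1 + jωRC).
Step 3 — Denominator: 1 + jωRC = 1 + j·1835·479·1.04e-09 = 1 + j0.000914.
Step 4 — H = 1 - j0.000914.
Step 5 — Magnitude: |H| = 1 (-0.0 dB); phase: φ = -0.1°.

|H| = 1 (-0.0 dB), φ = -0.1°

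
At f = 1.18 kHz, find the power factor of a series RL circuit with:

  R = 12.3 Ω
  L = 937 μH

Step 1 — Angular frequency: ω = 2π·f = 2π·1180 = 7414 rad/s.
Step 2 — Component impedances:
  R: Z = R = 12.3 Ω
  L: Z = jωL = j·7414·0.000937 = 0 + j6.947 Ω
Step 3 — Series combination: Z_total = R + L = 12.3 + j6.947 Ω = 14.13∠29.5° Ω.
Step 4 — Power factor: PF = cos(φ) = Re(Z)/|Z| = 12.3/14.126 = 0.8707.
Step 5 — Type: Im(Z) = 6.947 ⇒ lagging (phase φ = 29.5°).

PF = 0.8707 (lagging, φ = 29.5°)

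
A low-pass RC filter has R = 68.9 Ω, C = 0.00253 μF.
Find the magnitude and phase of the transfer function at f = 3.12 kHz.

Step 1 — Angular frequency: ω = 2π·3120 = 1.96e+04 rad/s.
Step 2 — Transfer function: H(jω) = 1/(1 + jωRC).
Step 3 — Denominator: 1 + jωRC = 1 + j·1.96e+04·68.9·2.53e-09 = 1 + j0.003417.
Step 4 — H = 1 - j0.003417.
Step 5 — Magnitude: |H| = 1 (-0.0 dB); phase: φ = -0.2°.

|H| = 1 (-0.0 dB), φ = -0.2°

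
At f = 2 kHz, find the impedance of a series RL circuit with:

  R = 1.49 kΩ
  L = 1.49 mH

Step 1 — Angular frequency: ω = 2π·f = 2π·2000 = 1.257e+04 rad/s.
Step 2 — Component impedances:
  R: Z = R = 1490 Ω
  L: Z = jωL = j·1.257e+04·0.00149 = 0 + j18.72 Ω
Step 3 — Series combination: Z_total = R + L = 1490 + j18.72 Ω = 1490∠0.7° Ω.

Z = 1490 + j18.72 Ω = 1490∠0.7° Ω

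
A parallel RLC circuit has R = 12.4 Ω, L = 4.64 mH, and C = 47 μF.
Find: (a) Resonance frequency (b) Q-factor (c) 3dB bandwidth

Step 1 — Resonance: ω₀ = 1/√(LC) = 1/√(0.00464·4.7e-05) = 2141 rad/s.
Step 2 — f₀ = ω₀/(2π) = 340.8 Hz.
Step 3 — Parallel Q: Q = R/(ω₀L) = 12.4/(2141·0.00464) = 1.248.
Step 4 — Bandwidth: Δω = ω₀/Q = 1716 rad/s; BW = Δω/(2π) = 273.1 Hz.

(a) f₀ = 340.8 Hz  (b) Q = 1.248  (c) BW = 273.1 Hz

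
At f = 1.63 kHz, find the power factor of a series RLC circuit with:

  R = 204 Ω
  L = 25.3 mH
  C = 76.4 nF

Step 1 — Angular frequency: ω = 2π·f = 2π·1630 = 1.024e+04 rad/s.
Step 2 — Component impedances:
  R: Z = R = 204 Ω
  L: Z = jωL = j·1.024e+04·0.0253 = 0 + j259.1 Ω
  C: Z = 1/(jωC) = -j/(ω·C) = 0 - j1278 Ω
Step 3 — Series combination: Z_total = R + L + C = 204 - j1019 Ω = 1039∠-78.7° Ω.
Step 4 — Power factor: PF = cos(φ) = Re(Z)/|Z| = 204/1039 = 0.1963.
Step 5 — Type: Im(Z) = -1019 ⇒ leading (phase φ = -78.7°).

PF = 0.1963 (leading, φ = -78.7°)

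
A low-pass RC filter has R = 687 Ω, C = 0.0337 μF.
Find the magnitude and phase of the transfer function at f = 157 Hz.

Step 1 — Angular frequency: ω = 2π·157 = 986.5 rad/s.
Step 2 — Transfer function: H(jω) = 1/(1 + jωRC).
Step 3 — Denominator: 1 + jωRC = 1 + j·986.5·687·3.37e-08 = 1 + j0.02284.
Step 4 — H = 0.9995 - j0.02283.
Step 5 — Magnitude: |H| = 0.9997 (-0.0 dB); phase: φ = -1.3°.

|H| = 0.9997 (-0.0 dB), φ = -1.3°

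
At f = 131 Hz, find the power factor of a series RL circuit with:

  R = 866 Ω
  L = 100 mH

Step 1 — Angular frequency: ω = 2π·f = 2π·131 = 823.1 rad/s.
Step 2 — Component impedances:
  R: Z = R = 866 Ω
  L: Z = jωL = j·823.1·0.1 = 0 + j82.31 Ω
Step 3 — Series combination: Z_total = R + L = 866 + j82.31 Ω = 869.9∠5.4° Ω.
Step 4 — Power factor: PF = cos(φ) = Re(Z)/|Z| = 866/869.9 = 0.9955.
Step 5 — Type: Im(Z) = 82.31 ⇒ lagging (phase φ = 5.4°).

PF = 0.9955 (lagging, φ = 5.4°)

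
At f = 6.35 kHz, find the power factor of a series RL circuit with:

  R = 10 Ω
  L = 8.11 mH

Step 1 — Angular frequency: ω = 2π·f = 2π·6350 = 3.99e+04 rad/s.
Step 2 — Component impedances:
  R: Z = R = 10 Ω
  L: Z = jωL = j·3.99e+04·0.00811 = 0 + j323.6 Ω
Step 3 — Series combination: Z_total = R + L = 10 + j323.6 Ω = 323.7∠88.2° Ω.
Step 4 — Power factor: PF = cos(φ) = Re(Z)/|Z| = 10/323.7 = 0.03089.
Step 5 — Type: Im(Z) = 323.6 ⇒ lagging (phase φ = 88.2°).

PF = 0.03089 (lagging, φ = 88.2°)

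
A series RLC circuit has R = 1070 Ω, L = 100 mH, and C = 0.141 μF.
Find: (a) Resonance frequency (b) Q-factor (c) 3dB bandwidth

Step 1 — Resonance: ω₀ = 1/√(LC) = 1/√(0.1·1.41e-07) = 8422 rad/s.
Step 2 — f₀ = ω₀/(2π) = 1340 Hz.
Step 3 — Series Q: Q = ω₀L/R = 8422·0.1/1070 = 0.7871.
Step 4 — Bandwidth: Δω = ω₀/Q = 1.07e+04 rad/s; BW = Δω/(2π) = 1703 Hz.

(a) f₀ = 1340 Hz  (b) Q = 0.7871  (c) BW = 1703 Hz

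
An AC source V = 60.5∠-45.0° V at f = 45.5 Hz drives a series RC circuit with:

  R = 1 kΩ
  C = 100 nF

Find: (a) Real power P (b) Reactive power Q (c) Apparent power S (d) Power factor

Step 1 — Angular frequency: ω = 2π·f = 2π·45.5 = 285.9 rad/s.
Step 2 — Component impedances:
  R: Z = R = 1000 Ω
  C: Z = 1/(jωC) = -j/(ω·C) = 0 - j3.498e+04 Ω
Step 3 — Series combination: Z_total = R + C = 1000 - j3.498e+04 Ω = 3.499e+04∠-88.4° Ω.
Step 4 — Source phasor: V = 60.5∠-45.0° V = 42.78 - j42.78 V.
Step 5 — Current: I = V / Z = 0.001257 + j0.001187 A = 0.001729∠43.4° A.
Step 6 — Complex power: S = V·I* = 0.002989 - j0.1046 VA.
Step 7 — Real power: P = Re(S) = 0.002989 W.
Step 8 — Reactive power: Q = Im(S) = -0.1046 VAR.
Step 9 — Apparent power: |S| = 0.1046 VA.
Step 10 — Power factor: PF = P/|S| = 0.02858 (leading).

(a) P = 0.002989 W  (b) Q = -0.1046 VAR  (c) S = 0.1046 VA  (d) PF = 0.02858 (leading)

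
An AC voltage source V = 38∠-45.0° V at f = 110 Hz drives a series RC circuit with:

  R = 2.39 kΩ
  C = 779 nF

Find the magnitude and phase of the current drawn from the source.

Step 1 — Angular frequency: ω = 2π·f = 2π·110 = 691.2 rad/s.
Step 2 — Component impedances:
  R: Z = R = 2390 Ω
  C: Z = 1/(jωC) = -j/(ω·C) = 0 - j1857 Ω
Step 3 — Series combination: Z_total = R + C = 2390 - j1857 Ω = 3027∠-37.9° Ω.
Step 4 — Source phasor: V = 38∠-45.0° V = 26.87 - j26.87 V.
Step 5 — Ohm's law: I = V / Z_total = (26.87 - j26.87) / (2390 - j1857) = 0.01246 - j0.001562 A.
Step 6 — Convert to polar: |I| = 0.01255 A, ∠I = -7.1°.

I = 0.01255∠-7.1° A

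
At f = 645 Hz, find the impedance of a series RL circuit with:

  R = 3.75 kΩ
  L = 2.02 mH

Step 1 — Angular frequency: ω = 2π·f = 2π·645 = 4053 rad/s.
Step 2 — Component impedances:
  R: Z = R = 3750 Ω
  L: Z = jωL = j·4053·0.00202 = 0 + j8.186 Ω
Step 3 — Series combination: Z_total = R + L = 3750 + j8.186 Ω = 3750∠0.1° Ω.

Z = 3750 + j8.186 Ω = 3750∠0.1° Ω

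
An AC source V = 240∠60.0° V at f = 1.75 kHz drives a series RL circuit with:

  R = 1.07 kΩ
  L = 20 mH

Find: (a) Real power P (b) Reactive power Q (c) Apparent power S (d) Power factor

Step 1 — Angular frequency: ω = 2π·f = 2π·1750 = 1.1e+04 rad/s.
Step 2 — Component impedances:
  R: Z = R = 1070 Ω
  L: Z = jωL = j·1.1e+04·0.02 = 0 + j219.9 Ω
Step 3 — Series combination: Z_total = R + L = 1070 + j219.9 Ω = 1092∠11.6° Ω.
Step 4 — Source phasor: V = 240∠60.0° V = 120 + j207.8 V.
Step 5 — Current: I = V / Z = 0.1459 + j0.1643 A = 0.2197∠48.4° A.
Step 6 — Complex power: S = V·I* = 51.65 + j10.62 VA.
Step 7 — Real power: P = Re(S) = 51.65 W.
Step 8 — Reactive power: Q = Im(S) = 10.62 VAR.
Step 9 — Apparent power: |S| = 52.73 VA.
Step 10 — Power factor: PF = P/|S| = 0.9795 (lagging).

(a) P = 51.65 W  (b) Q = 10.62 VAR  (c) S = 52.73 VA  (d) PF = 0.9795 (lagging)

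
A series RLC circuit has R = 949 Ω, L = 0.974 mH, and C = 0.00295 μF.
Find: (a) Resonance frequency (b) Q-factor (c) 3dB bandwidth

Step 1 — Resonance: ω₀ = 1/√(LC) = 1/√(0.000974·2.95e-09) = 5.899e+05 rad/s.
Step 2 — f₀ = ω₀/(2π) = 9.389e+04 Hz.
Step 3 — Series Q: Q = ω₀L/R = 5.899e+05·0.000974/949 = 0.6055.
Step 4 — Bandwidth: Δω = ω₀/Q = 9.743e+05 rad/s; BW = Δω/(2π) = 1.551e+05 Hz.

(a) f₀ = 9.389e+04 Hz  (b) Q = 0.6055  (c) BW = 1.551e+05 Hz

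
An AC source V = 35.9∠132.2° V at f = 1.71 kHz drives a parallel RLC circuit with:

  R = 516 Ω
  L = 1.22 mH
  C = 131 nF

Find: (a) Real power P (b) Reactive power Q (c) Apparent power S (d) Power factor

Step 1 — Angular frequency: ω = 2π·f = 2π·1710 = 1.074e+04 rad/s.
Step 2 — Component impedances:
  R: Z = R = 516 Ω
  L: Z = jωL = j·1.074e+04·0.00122 = 0 + j13.11 Ω
  C: Z = 1/(jωC) = -j/(ω·C) = 0 - j710.5 Ω
Step 3 — Parallel combination: 1/Z_total = 1/R + 1/L + 1/C; Z_total = 0.3454 + j13.35 Ω = 13.35∠88.5° Ω.
Step 4 — Source phasor: V = 35.9∠132.2° V = -24.11 + j26.59 V.
Step 5 — Current: I = V / Z = 1.945 + j1.857 A = 2.689∠43.7° A.
Step 6 — Complex power: S = V·I* = 2.498 + j96.51 VA.
Step 7 — Real power: P = Re(S) = 2.498 W.
Step 8 — Reactive power: Q = Im(S) = 96.51 VAR.
Step 9 — Apparent power: |S| = 96.54 VA.
Step 10 — Power factor: PF = P/|S| = 0.02587 (lagging).

(a) P = 2.498 W  (b) Q = 96.51 VAR  (c) S = 96.54 VA  (d) PF = 0.02587 (lagging)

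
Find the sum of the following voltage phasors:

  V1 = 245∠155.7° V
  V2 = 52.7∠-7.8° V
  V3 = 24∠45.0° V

Step 1 — Convert each phasor to rectangular form:
  V1 = 245·(cos(155.7°) + j·sin(155.7°)) = -223.3 + j100.8 V
  V2 = 52.7·(cos(-7.8°) + j·sin(-7.8°)) = 52.21 - j7.152 V
  V3 = 24·(cos(45.0°) + j·sin(45.0°)) = 16.97 + j16.97 V
Step 2 — Sum components: V_total = -154.1 + j110.6 V.
Step 3 — Convert to polar: |V_total| = 189.7 V, ∠V_total = 144.3°.

V_total = 189.7∠144.3° V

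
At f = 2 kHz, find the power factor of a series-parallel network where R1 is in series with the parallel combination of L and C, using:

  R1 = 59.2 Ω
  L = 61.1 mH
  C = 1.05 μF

Step 1 — Angular frequency: ω = 2π·f = 2π·2000 = 1.257e+04 rad/s.
Step 2 — Component impedances:
  R1: Z = R = 59.2 Ω
  L: Z = jωL = j·1.257e+04·0.0611 = 0 + j767.8 Ω
  C: Z = 1/(jωC) = -j/(ω·C) = 0 - j75.79 Ω
Step 3 — Parallel branch: L || C = 1/(1/L + 1/C) = 0 - j84.09 Ω.
Step 4 — Series with R1: Z_total = R1 + (L || C) = 59.2 - j84.09 Ω = 102.8∠-54.9° Ω.
Step 5 — Power factor: PF = cos(φ) = Re(Z)/|Z| = 59.2/102.84 = 0.5757.
Step 6 — Type: Im(Z) = -84.09 ⇒ leading (phase φ = -54.9°).

PF = 0.5757 (leading, φ = -54.9°)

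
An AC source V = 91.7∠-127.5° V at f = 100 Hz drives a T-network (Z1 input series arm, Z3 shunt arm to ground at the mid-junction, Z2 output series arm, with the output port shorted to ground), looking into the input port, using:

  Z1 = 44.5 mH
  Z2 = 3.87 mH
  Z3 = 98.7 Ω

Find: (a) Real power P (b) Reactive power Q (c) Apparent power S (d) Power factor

Step 1 — Angular frequency: ω = 2π·f = 2π·100 = 628.3 rad/s.
Step 2 — Component impedances:
  Z1: Z = jωL = j·628.3·0.0445 = 0 + j27.96 Ω
  Z2: Z = jωL = j·628.3·0.00387 = 0 + j2.432 Ω
  Z3: Z = R = 98.7 Ω
Step 3 — With the output port shorted to ground, the output series arm Z2 runs from the junction to ground; the shunt arm Z3 also runs from the junction to ground. They appear in parallel: Z3 || Z2 = 0.05987 + j2.43 Ω.
Step 4 — Series with input arm Z1: Z_in = Z1 + (Z3 || Z2) = 0.05987 + j30.39 Ω = 30.39∠89.9° Ω.
Step 5 — Source phasor: V = 91.7∠-127.5° V = -55.82 - j72.75 V.
Step 6 — Current: I = V / Z = -2.397 + j1.832 A = 3.017∠142.6° A.
Step 7 — Complex power: S = V·I* = 0.5451 + j276.7 VA.
Step 8 — Real power: P = Re(S) = 0.5451 W.
Step 9 — Reactive power: Q = Im(S) = 276.7 VAR.
Step 10 — Apparent power: |S| = 276.7 VA.
Step 11 — Power factor: PF = P/|S| = 0.00197 (lagging).

(a) P = 0.5451 W  (b) Q = 276.7 VAR  (c) S = 276.7 VA  (d) PF = 0.00197 (lagging)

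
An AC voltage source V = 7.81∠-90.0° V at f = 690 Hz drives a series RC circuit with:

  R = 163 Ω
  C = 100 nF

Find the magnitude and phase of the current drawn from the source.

Step 1 — Angular frequency: ω = 2π·f = 2π·690 = 4335 rad/s.
Step 2 — Component impedances:
  R: Z = R = 163 Ω
  C: Z = 1/(jωC) = -j/(ω·C) = 0 - j2307 Ω
Step 3 — Series combination: Z_total = R + C = 163 - j2307 Ω = 2312∠-86.0° Ω.
Step 4 — Source phasor: V = 7.81∠-90.0° V = 0 - j7.81 V.
Step 5 — Ohm's law: I = V / Z_total = (0 - j7.81) / (163 - j2307) = 0.003369 - j0.0002381 A.
Step 6 — Convert to polar: |I| = 0.003378 A, ∠I = -4.0°.

I = 0.003378∠-4.0° A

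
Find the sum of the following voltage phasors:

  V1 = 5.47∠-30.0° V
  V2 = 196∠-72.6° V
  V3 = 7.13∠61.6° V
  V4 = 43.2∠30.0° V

Step 1 — Convert each phasor to rectangular form:
  V1 = 5.47·(cos(-30.0°) + j·sin(-30.0°)) = 4.737 - j2.735 V
  V2 = 196·(cos(-72.6°) + j·sin(-72.6°)) = 58.61 - j187 V
  V3 = 7.13·(cos(61.6°) + j·sin(61.6°)) = 3.391 + j6.272 V
  V4 = 43.2·(cos(30.0°) + j·sin(30.0°)) = 37.41 + j21.6 V
Step 2 — Sum components: V_total = 104.2 - j161.9 V.
Step 3 — Convert to polar: |V_total| = 192.5 V, ∠V_total = -57.2°.

V_total = 192.5∠-57.2° V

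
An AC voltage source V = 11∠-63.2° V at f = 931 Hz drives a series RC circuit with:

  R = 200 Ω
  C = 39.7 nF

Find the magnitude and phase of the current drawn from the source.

Step 1 — Angular frequency: ω = 2π·f = 2π·931 = 5850 rad/s.
Step 2 — Component impedances:
  R: Z = R = 200 Ω
  C: Z = 1/(jωC) = -j/(ω·C) = 0 - j4306 Ω
Step 3 — Series combination: Z_total = R + C = 200 - j4306 Ω = 4311∠-87.3° Ω.
Step 4 — Source phasor: V = 11∠-63.2° V = 4.96 - j9.818 V.
Step 5 — Ohm's law: I = V / Z_total = (4.96 - j9.818) / (200 - j4306) = 0.002329 + j0.001044 A.
Step 6 — Convert to polar: |I| = 0.002552 A, ∠I = 24.1°.

I = 0.002552∠24.1° A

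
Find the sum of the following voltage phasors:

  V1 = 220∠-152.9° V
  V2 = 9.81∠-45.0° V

Step 1 — Convert each phasor to rectangular form:
  V1 = 220·(cos(-152.9°) + j·sin(-152.9°)) = -195.8 - j100.2 V
  V2 = 9.81·(cos(-45.0°) + j·sin(-45.0°)) = 6.937 - j6.937 V
Step 2 — Sum components: V_total = -188.9 - j107.2 V.
Step 3 — Convert to polar: |V_total| = 217.2 V, ∠V_total = -150.4°.

V_total = 217.2∠-150.4° V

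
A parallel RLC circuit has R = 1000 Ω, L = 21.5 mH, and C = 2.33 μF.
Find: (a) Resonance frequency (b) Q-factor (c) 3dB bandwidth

Step 1 — Resonance: ω₀ = 1/√(LC) = 1/√(0.0215·2.33e-06) = 4468 rad/s.
Step 2 — f₀ = ω₀/(2π) = 711.1 Hz.
Step 3 — Parallel Q: Q = R/(ω₀L) = 1000/(4468·0.0215) = 10.41.
Step 4 — Bandwidth: Δω = ω₀/Q = 429.2 rad/s; BW = Δω/(2π) = 68.31 Hz.

(a) f₀ = 711.1 Hz  (b) Q = 10.41  (c) BW = 68.31 Hz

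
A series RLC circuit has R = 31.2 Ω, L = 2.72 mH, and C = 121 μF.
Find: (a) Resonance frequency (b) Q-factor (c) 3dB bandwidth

Step 1 — Resonance: ω₀ = 1/√(LC) = 1/√(0.00272·0.000121) = 1743 rad/s.
Step 2 — f₀ = ω₀/(2π) = 277.4 Hz.
Step 3 — Series Q: Q = ω₀L/R = 1743·0.00272/31.2 = 0.152.
Step 4 — Bandwidth: Δω = ω₀/Q = 1.147e+04 rad/s; BW = Δω/(2π) = 1826 Hz.

(a) f₀ = 277.4 Hz  (b) Q = 0.152  (c) BW = 1826 Hz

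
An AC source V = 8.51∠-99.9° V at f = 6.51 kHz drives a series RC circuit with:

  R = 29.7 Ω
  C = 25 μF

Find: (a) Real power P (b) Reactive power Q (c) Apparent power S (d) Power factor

Step 1 — Angular frequency: ω = 2π·f = 2π·6510 = 4.09e+04 rad/s.
Step 2 — Component impedances:
  R: Z = R = 29.7 Ω
  C: Z = 1/(jωC) = -j/(ω·C) = 0 - j0.9779 Ω
Step 3 — Series combination: Z_total = R + C = 29.7 - j0.9779 Ω = 29.72∠-1.9° Ω.
Step 4 — Source phasor: V = 8.51∠-99.9° V = -1.463 - j8.383 V.
Step 5 — Current: I = V / Z = -0.03993 - j0.2836 A = 0.2864∠-98.0° A.
Step 6 — Complex power: S = V·I* = 2.436 - j0.0802 VA.
Step 7 — Real power: P = Re(S) = 2.436 W.
Step 8 — Reactive power: Q = Im(S) = -0.0802 VAR.
Step 9 — Apparent power: |S| = 2.437 VA.
Step 10 — Power factor: PF = P/|S| = 0.9995 (leading).

(a) P = 2.436 W  (b) Q = -0.0802 VAR  (c) S = 2.437 VA  (d) PF = 0.9995 (leading)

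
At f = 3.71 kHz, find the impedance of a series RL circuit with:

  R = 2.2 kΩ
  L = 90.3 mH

Step 1 — Angular frequency: ω = 2π·f = 2π·3710 = 2.331e+04 rad/s.
Step 2 — Component impedances:
  R: Z = R = 2200 Ω
  L: Z = jωL = j·2.331e+04·0.0903 = 0 + j2105 Ω
Step 3 — Series combination: Z_total = R + L = 2200 + j2105 Ω = 3045∠43.7° Ω.

Z = 2200 + j2105 Ω = 3045∠43.7° Ω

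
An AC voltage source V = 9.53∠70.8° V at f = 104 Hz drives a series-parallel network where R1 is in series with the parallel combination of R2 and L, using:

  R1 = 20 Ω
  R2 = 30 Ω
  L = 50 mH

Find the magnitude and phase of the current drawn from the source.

Step 1 — Angular frequency: ω = 2π·f = 2π·104 = 653.5 rad/s.
Step 2 — Component impedances:
  R1: Z = R = 20 Ω
  R2: Z = R = 30 Ω
  L: Z = jωL = j·653.5·0.05 = 0 + j32.67 Ω
Step 3 — Parallel branch: R2 || L = 1/(1/R2 + 1/L) = 16.28 + j14.95 Ω.
Step 4 — Series with R1: Z_total = R1 + (R2 || L) = 36.28 + j14.95 Ω = 39.24∠22.4° Ω.
Step 5 — Source phasor: V = 9.53∠70.8° V = 3.134 + j9 V.
Step 6 — Ohm's law: I = V / Z_total = (3.134 + j9) / (36.28 + j14.95) = 0.1612 + j0.1817 A.
Step 7 — Convert to polar: |I| = 0.2429 A, ∠I = 48.4°.

I = 0.2429∠48.4° A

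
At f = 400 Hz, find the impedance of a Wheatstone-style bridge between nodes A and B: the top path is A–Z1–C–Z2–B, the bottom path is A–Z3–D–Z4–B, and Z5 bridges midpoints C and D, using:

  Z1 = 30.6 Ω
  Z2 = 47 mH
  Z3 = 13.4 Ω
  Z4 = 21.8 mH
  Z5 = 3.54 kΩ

Step 1 — Angular frequency: ω = 2π·f = 2π·400 = 2513 rad/s.
Step 2 — Component impedances:
  Z1: Z = R = 30.6 Ω
  Z2: Z = jωL = j·2513·0.047 = 0 + j118.1 Ω
  Z3: Z = R = 13.4 Ω
  Z4: Z = jωL = j·2513·0.0218 = 0 + j54.79 Ω
  Z5: Z = R = 3540 Ω
Step 3 — Bridge requires nodal analysis (the Z5 bridge couples midpoints C and D, so the two paths cannot be reduced to a simple series/parallel combination). Setting node B to ground and injecting 1 A at node A, the 3-node admittance system at A, C, D solves to V_A = Z_AB = 9.325 + j37.43 Ω = 38.57∠76.0° Ω.

Z = 9.325 + j37.43 Ω = 38.57∠76.0° Ω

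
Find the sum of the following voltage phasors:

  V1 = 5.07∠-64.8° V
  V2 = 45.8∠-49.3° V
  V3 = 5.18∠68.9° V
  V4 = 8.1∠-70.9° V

Step 1 — Convert each phasor to rectangular form:
  V1 = 5.07·(cos(-64.8°) + j·sin(-64.8°)) = 2.159 - j4.587 V
  V2 = 45.8·(cos(-49.3°) + j·sin(-49.3°)) = 29.87 - j34.72 V
  V3 = 5.18·(cos(68.9°) + j·sin(68.9°)) = 1.865 + j4.833 V
  V4 = 8.1·(cos(-70.9°) + j·sin(-70.9°)) = 2.65 - j7.654 V
Step 2 — Sum components: V_total = 36.54 - j42.13 V.
Step 3 — Convert to polar: |V_total| = 55.77 V, ∠V_total = -49.1°.

V_total = 55.77∠-49.1° V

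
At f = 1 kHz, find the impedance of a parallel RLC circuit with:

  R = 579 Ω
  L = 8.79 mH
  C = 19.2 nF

Step 1 — Angular frequency: ω = 2π·f = 2π·1000 = 6283 rad/s.
Step 2 — Component impedances:
  R: Z = R = 579 Ω
  L: Z = jωL = j·6283·0.00879 = 0 + j55.23 Ω
  C: Z = 1/(jωC) = -j/(ω·C) = 0 - j8289 Ω
Step 3 — Parallel combination: 1/Z_total = 1/R + 1/L + 1/C; Z_total = 5.29 + j55.09 Ω = 55.35∠84.5° Ω.

Z = 5.29 + j55.09 Ω = 55.35∠84.5° Ω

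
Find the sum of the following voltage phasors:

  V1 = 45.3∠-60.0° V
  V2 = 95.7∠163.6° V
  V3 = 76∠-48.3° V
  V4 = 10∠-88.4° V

Step 1 — Convert each phasor to rectangular form:
  V1 = 45.3·(cos(-60.0°) + j·sin(-60.0°)) = 22.65 - j39.23 V
  V2 = 95.7·(cos(163.6°) + j·sin(163.6°)) = -91.81 + j27.02 V
  V3 = 76·(cos(-48.3°) + j·sin(-48.3°)) = 50.56 - j56.74 V
  V4 = 10·(cos(-88.4°) + j·sin(-88.4°)) = 0.2792 - j9.996 V
Step 2 — Sum components: V_total = -18.32 - j78.95 V.
Step 3 — Convert to polar: |V_total| = 81.05 V, ∠V_total = -103.1°.

V_total = 81.05∠-103.1° V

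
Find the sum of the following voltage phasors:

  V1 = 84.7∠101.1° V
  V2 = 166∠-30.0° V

Step 1 — Convert each phasor to rectangular form:
  V1 = 84.7·(cos(101.1°) + j·sin(101.1°)) = -16.31 + j83.12 V
  V2 = 166·(cos(-30.0°) + j·sin(-30.0°)) = 143.8 - j83 V
Step 2 — Sum components: V_total = 127.5 + j0.1155 V.
Step 3 — Convert to polar: |V_total| = 127.5 V, ∠V_total = 0.1°.

V_total = 127.5∠0.1° V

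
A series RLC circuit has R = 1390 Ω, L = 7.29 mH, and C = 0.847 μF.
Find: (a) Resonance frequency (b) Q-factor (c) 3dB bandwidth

Step 1 — Resonance condition Im(Z)=0 gives ω₀ = 1/√(LC).
Step 2 — ω₀ = 1/√(0.00729·8.47e-07) = 1.273e+04 rad/s.
Step 3 — f₀ = ω₀/(2π) = 2025 Hz.
Step 4 — Series Q: Q = ω₀L/R = 1.273e+04·0.00729/1390 = 0.06674.
Step 5 — 3dB bandwidth: Δω = ω₀/Q = 1.907e+05 rad/s; BW = Δω/(2π) = 3.035e+04 Hz.

(a) f₀ = 2025 Hz  (b) Q = 0.06674  (c) BW = 3.035e+04 Hz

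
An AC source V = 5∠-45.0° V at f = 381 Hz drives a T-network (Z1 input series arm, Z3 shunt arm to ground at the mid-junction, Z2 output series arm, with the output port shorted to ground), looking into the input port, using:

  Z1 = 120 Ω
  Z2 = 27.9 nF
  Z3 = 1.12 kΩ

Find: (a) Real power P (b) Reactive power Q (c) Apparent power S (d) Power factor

Step 1 — Angular frequency: ω = 2π·f = 2π·381 = 2394 rad/s.
Step 2 — Component impedances:
  Z1: Z = R = 120 Ω
  Z2: Z = 1/(jωC) = -j/(ω·C) = 0 - j1.497e+04 Ω
  Z3: Z = R = 1120 Ω
Step 3 — With the output port shorted to ground, the output series arm Z2 runs from the junction to ground; the shunt arm Z3 also runs from the junction to ground. They appear in parallel: Z3 || Z2 = 1114 - j83.31 Ω.
Step 4 — Series with input arm Z1: Z_in = Z1 + (Z3 || Z2) = 1234 - j83.31 Ω = 1237∠-3.9° Ω.
Step 5 — Source phasor: V = 5∠-45.0° V = 3.536 - j3.536 V.
Step 6 — Current: I = V / Z = 0.003045 - j0.00266 A = 0.004043∠-41.1° A.
Step 7 — Complex power: S = V·I* = 0.02017 - j0.001362 VA.
Step 8 — Real power: P = Re(S) = 0.02017 W.
Step 9 — Reactive power: Q = Im(S) = -0.001362 VAR.
Step 10 — Apparent power: |S| = 0.02022 VA.
Step 11 — Power factor: PF = P/|S| = 0.9977 (leading).

(a) P = 0.02017 W  (b) Q = -0.001362 VAR  (c) S = 0.02022 VA  (d) PF = 0.9977 (leading)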